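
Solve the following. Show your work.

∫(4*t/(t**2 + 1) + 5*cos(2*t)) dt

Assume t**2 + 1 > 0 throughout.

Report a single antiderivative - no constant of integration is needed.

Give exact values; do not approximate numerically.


Step 1. Rewrite: now ∫(4*t/(t**2 + 1)) dt + ∫(5*cos(2*t)) dt.
Step 2. Evaluate the standard form: now 5*sin(2*t)/2 + ∫(4*t/(t**2 + 1)) dt.
Step 3. Substitute u = t**2 + 1, turning ∫(4*t/(t**2 + 1)) dt into ∫(2/u) du: now 5*sin(2*t)/2 + ∫(2/u) du.
Step 4. Evaluate the standard form [assuming u > 0]: now 2*log(u) + 5*sin(2*t)/2.
Step 5. Substitute back u = t**2 + 1: now 2*log(t**2 + 1) + 5*sin(2*t)/2.
Answer: 2*log(t**2 + 1) + 5*sin(2*t)/2.


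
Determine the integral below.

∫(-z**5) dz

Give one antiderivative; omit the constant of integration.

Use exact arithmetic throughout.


Answer: -z**6/6.


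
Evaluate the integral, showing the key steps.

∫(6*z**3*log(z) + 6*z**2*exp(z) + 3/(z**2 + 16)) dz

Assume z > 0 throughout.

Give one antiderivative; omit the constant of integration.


Step 1. Rewrite: now ∫(6*z**2*exp(z)) dz + ∫(6*z**3*log(z)) dz + ∫(3/(z**2 + 16)) dz.
Step 2. Integrate ∫(6*z**2*exp(z)) dz by parts with u = z**2, dv = (6*exp(z)) dz, so v = 6*exp(z): now 6*z**2*exp(z) + ∫(-12*z*exp(z)) dz + ∫(6*z**3*log(z)) dz + ∫(3/(z**2 + 16)) dz.
Step 3. Integrate ∫(-12*z*exp(z)) dz by parts with u = z, dv = (-12*exp(z)) dz, so v = -12*exp(z): now 6*z**2*exp(z) - 12*z*exp(z) + ∫(6*z**3*log(z)) dz + ∫(3/(z**2 + 16)) dz + ∫(12*exp(z)) dz.
Step 4. Evaluate the standard form: now 6*z**2*exp(z) - 12*z*exp(z) + 12*exp(z) + ∫(6*z**3*log(z)) dz + ∫(3/(z**2 + 16)) dz.
Step 5. Evaluate the standard form: now 6*z**2*exp(z) - 12*z*exp(z) + 12*exp(z) + 3*atan(z/4)/4 + ∫(6*z**3*log(z)) dz.
Step 6. Integrate ∫(6*z**3*log(z)) dz by parts with u = log(z), dv = (6*z**3) dz, so v = 3*z**4/2 [assuming z > 0]: now 3*z**4*log(z)/2 + 6*z**2*exp(z) - 12*z*exp(z) + 12*exp(z) + 3*atan(z/4)/4 + ∫(-3*z**3/2) dz.
Step 7. Evaluate the standard form: now 3*z**4*log(z)/2 - 3*z**4/8 + 6*z**2*exp(z) - 12*z*exp(z) + 12*exp(z) + 3*atan(z/4)/4.
Answer: 3*z**4*log(z)/2 - 3*z**4/8 + 6*z**2*exp(z) - 12*z*exp(z) + 12*exp(z) + 3*atan(z/4)/4.


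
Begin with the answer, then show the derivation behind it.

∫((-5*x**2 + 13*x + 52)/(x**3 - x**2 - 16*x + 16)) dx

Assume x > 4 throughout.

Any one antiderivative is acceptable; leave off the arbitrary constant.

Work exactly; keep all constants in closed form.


The answer is log(x - 4) - 4*log(x - 1) - 2*log(x + 4).
Step 1. Decompose ∫((-5*x**2 + 13*x + 52)/(x**3 - x**2 - 16*x + 16)) dx by partial fractions, (-5*x**2 + 13*x + 52)/(x**3 - x**2 - 16*x + 16) = -2/(x + 4) - 4/(x - 1) + 1/(x - 4): now ∫(1/(x - 4)) dx + ∫(-4/(x - 1)) dx + ∫(-2/(x + 4)) dx.
Step 2. Evaluate the standard form [assuming x > -4]: now -2*log(x + 4) + ∫(1/(x - 4)) dx + ∫(-4/(x - 1)) dx.
Step 3. Evaluate the standard form [assuming x > 4]: now log(x - 4) - 2*log(x + 4) + ∫(-4/(x - 1)) dx.
Step 4. Evaluate the standard form [assuming x > 1]: now log(x - 4) - 4*log(x - 1) - 2*log(x + 4).
Answer: log(x - 4) - 4*log(x - 1) - 2*log(x + 4).


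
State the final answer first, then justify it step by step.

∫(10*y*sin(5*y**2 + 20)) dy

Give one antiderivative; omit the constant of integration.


The answer is -cos(5*y**2 + 20).
Step 1. Substitute u = y**2 + 4, turning ∫(10*y*sin(5*y**2 + 20)) dy into ∫(5*sin(5*u)) du: now ∫(5*sin(5*u)) du.
Step 2. Evaluate the standard form: now -cos(5*u).
Step 3. Substitute back u = y**2 + 4: now -cos(5*y**2 + 20).
Answer: -cos(5*y**2 + 20).


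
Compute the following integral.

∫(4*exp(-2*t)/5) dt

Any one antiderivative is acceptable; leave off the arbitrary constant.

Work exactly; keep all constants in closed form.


Answer: -2*exp(-2*t)/5.


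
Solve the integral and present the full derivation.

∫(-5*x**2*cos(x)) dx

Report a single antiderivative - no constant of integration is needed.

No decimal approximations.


Step 1. Integrate ∫(-5*x**2*cos(x)) dx by parts with u = x**2, dv = (-5*cos(x)) dx, so v = -5*sin(x): now -5*x**2*sin(x) + ∫(10*x*sin(x)) dx.
Step 2. Integrate ∫(10*x*sin(x)) dx by parts with u = x, dv = (10*sin(x)) dx, so v = -10*cos(x): now -5*x**2*sin(x) - 10*x*cos(x) + ∫(10*cos(x)) dx.
Step 3. Evaluate the standard form: now -5*x**2*sin(x) - 10*x*cos(x) + 10*sin(x).
Answer: -5*x**2*sin(x) - 10*x*cos(x) + 10*sin(x).


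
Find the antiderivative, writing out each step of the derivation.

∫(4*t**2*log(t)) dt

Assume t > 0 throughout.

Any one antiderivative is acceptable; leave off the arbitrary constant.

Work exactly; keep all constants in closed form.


Step 1. Integrate ∫(4*t**2*log(t)) dt by parts with u = log(t), dv = (4*t**2) dt, so v = 4*t**3/3 [assuming t > 0]: now 4*t**3*log(t)/3 + ∫(-4*t**2/3) dt.
Step 2. Evaluate the standard form: now 4*t**3*log(t)/3 - 4*t**3/9.
Answer: 4*t**3*log(t)/3 - 4*t**3/9.


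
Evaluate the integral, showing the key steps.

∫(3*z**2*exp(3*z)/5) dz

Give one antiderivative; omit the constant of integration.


Step 1. Integrate ∫(3*z**2*exp(3*z)/5) dz by parts with u = z**2, dv = (3*exp(3*z)/5) dz, so v = exp(3*z)/5: now z**2*exp(3*z)/5 + ∫(-2*z*exp(3*z)/5) dz.
Step 2. Integrate ∫(-2*z*exp(3*z)/5) dz by parts with u = z, dv = (-2*exp(3*z)/5) dz, so v = -2*exp(3*z)/15: now z**2*exp(3*z)/5 - 2*z*exp(3*z)/15 + ∫(2*exp(3*z)/15) dz.
Step 3. Evaluate the standard form: now z**2*exp(3*z)/5 - 2*z*exp(3*z)/15 + 2*exp(3*z)/45.
Answer: z**2*exp(3*z)/5 - 2*z*exp(3*z)/15 + 2*exp(3*z)/45.


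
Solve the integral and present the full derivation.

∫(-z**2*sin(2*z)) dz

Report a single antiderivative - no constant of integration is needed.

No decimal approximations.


Step 1. Integrate ∫(-z**2*sin(2*z)) dz by parts with u = z**2, dv = (-sin(2*z)) dz, so v = cos(2*z)/2: now z**2*cos(2*z)/2 + ∫(-z*cos(2*z)) dz.
Step 2. Integrate ∫(-z*cos(2*z)) dz by parts with u = z, dv = (-cos(2*z)) dz, so v = -sin(2*z)/2: now z**2*cos(2*z)/2 - z*sin(2*z)/2 + ∫(sin(2*z)/2) dz.
Step 3. Evaluate the standard form: now z**2*cos(2*z)/2 - z*sin(2*z)/2 - cos(2*z)/4.
Answer: z**2*cos(2*z)/2 - z*sin(2*z)/2 - cos(2*z)/4.


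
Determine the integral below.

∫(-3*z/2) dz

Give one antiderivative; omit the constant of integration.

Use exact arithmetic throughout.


Answer: -3*z**2/4.


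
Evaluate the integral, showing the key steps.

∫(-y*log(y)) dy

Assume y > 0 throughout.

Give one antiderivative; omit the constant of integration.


Step 1. Integrate ∫(-y*log(y)) dy by parts with u = log(y), dv = (-y) dy, so v = -y**2/2 [assuming y > 0]: now -y**2*log(y)/2 + ∫(y/2) dy.
Step 2. Evaluate the standard form: now -y**2*log(y)/2 + y**2/4.
Answer: -y**2*log(y)/2 + y**2/4.


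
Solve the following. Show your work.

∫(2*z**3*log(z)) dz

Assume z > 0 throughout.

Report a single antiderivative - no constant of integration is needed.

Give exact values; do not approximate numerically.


Step 1. Integrate ∫(2*z**3*log(z)) dz by parts with u = log(z), dv = (2*z**3) dz, so v = z**4/2 [assuming z > 0]: now z**4*log(z)/2 + ∫(-z**3/2) dz.
Step 2. Evaluate the standard form: now z**4*log(z)/2 - z**4/8.
Answer: z**4*log(z)/2 - z**4/8.


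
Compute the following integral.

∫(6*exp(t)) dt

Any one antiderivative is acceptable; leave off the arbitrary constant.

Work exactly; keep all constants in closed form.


Answer: 6*exp(t).


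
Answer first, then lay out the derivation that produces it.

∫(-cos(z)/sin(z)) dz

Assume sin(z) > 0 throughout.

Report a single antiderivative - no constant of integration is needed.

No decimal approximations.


The answer is -log(sin(z)).
Step 1. Substitute u = sin(z), turning ∫(-cos(z)/sin(z)) dz into ∫(-1/u) du: now ∫(-1/u) du.
Step 2. Evaluate the standard form [assuming u > 0]: now -log(u).
Step 3. Substitute back u = sin(z): now -log(sin(z)).
Answer: -log(sin(z)).


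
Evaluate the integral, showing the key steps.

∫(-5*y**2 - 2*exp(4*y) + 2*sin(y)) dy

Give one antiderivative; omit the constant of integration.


Step 1. Rewrite: now ∫(-5*y**2) dy + ∫(-2*exp(4*y)) dy + ∫(2*sin(y)) dy.
Step 2. Evaluate the standard form: now -5*y**3/3 + ∫(-2*exp(4*y)) dy + ∫(2*sin(y)) dy.
Step 3. Evaluate the standard form: now -5*y**3/3 - exp(4*y)/2 + ∫(2*sin(y)) dy.
Step 4. Evaluate the standard form: now -5*y**3/3 - exp(4*y)/2 - 2*cos(y).
Answer: -5*y**3/3 - exp(4*y)/2 - 2*cos(y).


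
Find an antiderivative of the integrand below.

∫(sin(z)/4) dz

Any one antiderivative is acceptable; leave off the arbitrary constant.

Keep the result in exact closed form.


Answer: -cos(z)/4.


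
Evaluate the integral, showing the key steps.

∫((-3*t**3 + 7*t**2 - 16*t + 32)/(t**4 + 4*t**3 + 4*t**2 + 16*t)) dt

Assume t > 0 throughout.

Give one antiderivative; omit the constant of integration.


Step 1. Decompose ∫((-3*t**3 + 7*t**2 - 16*t + 32)/(t**4 + 4*t**3 + 4*t**2 + 16*t)) dt by partial fractions, (-3*t**3 + 7*t**2 - 16*t + 32)/(t**4 + 4*t**3 + 4*t**2 + 16*t) = -1/(t**2 + 4) - 5/(t + 4) + 2/t: now ∫(2/t) dt + ∫(-5/(t + 4)) dt + ∫(-1/(t**2 + 4)) dt.
Step 2. Evaluate the standard form [assuming t > 0]: now 2*log(t) + ∫(-5/(t + 4)) dt + ∫(-1/(t**2 + 4)) dt.
Step 3. Evaluate the standard form [assuming t > -4]: now 2*log(t) - 5*log(t + 4) + ∫(-1/(t**2 + 4)) dt.
Step 4. Evaluate the standard form: now 2*log(t) - 5*log(t + 4) - atan(t/2)/2.
Answer: 2*log(t) - 5*log(t + 4) - atan(t/2)/2.


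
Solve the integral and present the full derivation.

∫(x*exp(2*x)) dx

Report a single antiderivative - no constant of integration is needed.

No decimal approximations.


Step 1. Integrate ∫(x*exp(2*x)) dx by parts with u = x, dv = (exp(2*x)) dx, so v = exp(2*x)/2: now x*exp(2*x)/2 + ∫(-exp(2*x)/2) dx.
Step 2. Evaluate the standard form: now x*exp(2*x)/2 - exp(2*x)/4.
Answer: x*exp(2*x)/2 - exp(2*x)/4.


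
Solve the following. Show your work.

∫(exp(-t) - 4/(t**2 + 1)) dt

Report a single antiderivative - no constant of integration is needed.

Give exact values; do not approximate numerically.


Step 1. Rewrite: now ∫(-4/(t**2 + 1)) dt + ∫(exp(-t)) dt.
Step 2. Evaluate the standard form: now -4*atan(t) + ∫(exp(-t)) dt.
Step 3. Evaluate the standard form: now -4*atan(t) - exp(-t).
Answer: -4*atan(t) - exp(-t).


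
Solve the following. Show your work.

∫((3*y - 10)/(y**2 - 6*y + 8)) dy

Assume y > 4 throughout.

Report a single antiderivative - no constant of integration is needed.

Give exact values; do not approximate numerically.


Step 1. Decompose ∫((3*y - 10)/(y**2 - 6*y + 8)) dy by partial fractions, (3*y - 10)/(y**2 - 6*y + 8) = 2/(y - 2) + 1/(y - 4): now ∫(1/(y - 4)) dy + ∫(2/(y - 2)) dy.
Step 2. Evaluate the standard form [assuming y > 2]: now 2*log(y - 2) + ∫(1/(y - 4)) dy.
Step 3. Evaluate the standard form [assuming y > 4]: now log(y - 4) + 2*log(y - 2).
Answer: log(y - 4) + 2*log(y - 2).


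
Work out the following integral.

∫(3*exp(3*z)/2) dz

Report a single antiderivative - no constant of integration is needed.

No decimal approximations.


Answer: exp(3*z)/2.


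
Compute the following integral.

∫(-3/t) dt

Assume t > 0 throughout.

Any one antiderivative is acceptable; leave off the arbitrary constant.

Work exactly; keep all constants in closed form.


Answer: -3*log(t).


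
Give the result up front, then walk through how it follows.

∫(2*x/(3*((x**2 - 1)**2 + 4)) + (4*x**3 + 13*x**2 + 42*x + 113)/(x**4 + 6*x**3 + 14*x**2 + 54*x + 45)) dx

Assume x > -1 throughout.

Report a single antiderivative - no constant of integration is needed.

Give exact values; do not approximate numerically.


The answer is 2*log(x + 1) + 2*log(x + 5) + atan(x/3)/3 + atan(x**2/2 - 1/2)/6.
Step 1. Rewrite: now ∫(2*x/(3*((x**2 - 1)**2 + 4))) dx + ∫((4*x**3 + 13*x**2 + 42*x + 113)/(x**4 + 6*x**3 + 14*x**2 + 54*x + 45)) dx.
Step 2. Decompose ∫((4*x**3 + 13*x**2 + 42*x + 113)/(x**4 + 6*x**3 + 14*x**2 + 54*x + 45)) dx by partial fractions, (4*x**3 + 13*x**2 + 42*x + 113)/(x**4 + 6*x**3 + 14*x**2 + 54*x + 45) = 1/(x**2 + 9) + 2/(x + 5) + 2/(x + 1): now ∫(2*x/(3*((x**2 - 1)**2 + 4))) dx + ∫(2/(x + 1)) dx + ∫(2/(x + 5)) dx + ∫(1/(x**2 + 9)) dx.
Step 3. Evaluate the standard form [assuming x > -5]: now 2*log(x + 5) + ∫(2*x/(3*((x**2 - 1)**2 + 4))) dx + ∫(2/(x + 1)) dx + ∫(1/(x**2 + 9)) dx.
Step 4. Evaluate the standard form [assuming x > -1]: now 2*log(x + 1) + 2*log(x + 5) + ∫(2*x/(3*((x**2 - 1)**2 + 4))) dx + ∫(1/(x**2 + 9)) dx.
Step 5. Evaluate the standard form: now 2*log(x + 1) + 2*log(x + 5) + atan(x/3)/3 + ∫(2*x/(3*((x**2 - 1)**2 + 4))) dx.
Step 6. Substitute u = x**2 - 1, turning ∫(2*x/(3*((x**2 - 1)**2 + 4))) dx into ∫(1/(3*(u**2 + 4))) du: now 2*log(x + 1) + 2*log(x + 5) + atan(x/3)/3 + ∫(1/(3*(u**2 + 4))) du.
Step 7. Evaluate the standard form: now 2*log(x + 1) + 2*log(x + 5) + atan(u/2)/6 + atan(x/3)/3.
Step 8. Substitute back u = x**2 - 1: now 2*log(x + 1) + 2*log(x + 5) + atan(x/3)/3 + atan(x**2/2 - 1/2)/6.
Answer: 2*log(x + 1) + 2*log(x + 5) + atan(x/3)/3 + atan(x**2/2 - 1/2)/6.


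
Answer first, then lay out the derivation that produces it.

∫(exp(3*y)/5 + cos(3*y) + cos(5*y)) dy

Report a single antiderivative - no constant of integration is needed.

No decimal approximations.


The answer is exp(3*y)/15 + sin(3*y)/3 + sin(5*y)/5.
Step 1. Rewrite: now ∫(exp(3*y)/5) dy + ∫(cos(3*y)) dy + ∫(cos(5*y)) dy.
Step 2. Evaluate the standard form: now exp(3*y)/15 + ∫(cos(3*y)) dy + ∫(cos(5*y)) dy.
Step 3. Evaluate the standard form: now exp(3*y)/15 + sin(3*y)/3 + ∫(cos(5*y)) dy.
Step 4. Evaluate the standard form: now exp(3*y)/15 + sin(3*y)/3 + sin(5*y)/5.
Answer: exp(3*y)/15 + sin(3*y)/3 + sin(5*y)/5.


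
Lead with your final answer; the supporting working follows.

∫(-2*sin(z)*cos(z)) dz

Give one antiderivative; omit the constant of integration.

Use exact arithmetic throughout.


The answer is -sin(z)**2.
Step 1. Substitute u = sin(z), turning ∫(-2*sin(z)*cos(z)) dz into ∫(-2*u) du: now ∫(-2*u) du.
Step 2. Evaluate the standard form: now -u**2.
Step 3. Substitute back u = sin(z): now -sin(z)**2.
Answer: -sin(z)**2.


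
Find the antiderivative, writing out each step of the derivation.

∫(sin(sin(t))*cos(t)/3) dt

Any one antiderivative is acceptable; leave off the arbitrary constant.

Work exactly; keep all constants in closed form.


Step 1. Substitute u = sin(t), turning ∫(sin(sin(t))*cos(t)/3) dt into ∫(sin(u)/3) du: now ∫(sin(u)/3) du.
Step 2. Evaluate the standard form: now -cos(u)/3.
Step 3. Substitute back u = sin(t): now -cos(sin(t))/3.
Answer: -cos(sin(t))/3.


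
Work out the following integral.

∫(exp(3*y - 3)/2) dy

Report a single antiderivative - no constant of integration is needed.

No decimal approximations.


Answer: exp(3*y - 3)/6.


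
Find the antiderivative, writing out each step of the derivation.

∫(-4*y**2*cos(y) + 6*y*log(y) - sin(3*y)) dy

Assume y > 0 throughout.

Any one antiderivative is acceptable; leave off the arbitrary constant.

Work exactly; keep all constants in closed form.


Step 1. Rewrite: now ∫(6*y*log(y)) dy + ∫(-4*y**2*cos(y)) dy + ∫(-sin(3*y)) dy.
Step 2. Integrate ∫(6*y*log(y)) dy by parts with u = log(y), dv = (6*y) dy, so v = 3*y**2 [assuming y > 0]: now 3*y**2*log(y) + ∫(-3*y) dy + ∫(-4*y**2*cos(y)) dy + ∫(-sin(3*y)) dy.
Step 3. Evaluate the standard form: now 3*y**2*log(y) - 3*y**2/2 + ∫(-4*y**2*cos(y)) dy + ∫(-sin(3*y)) dy.
Step 4. Evaluate the standard form: now 3*y**2*log(y) - 3*y**2/2 + cos(3*y)/3 + ∫(-4*y**2*cos(y)) dy.
Step 5. Integrate ∫(-4*y**2*cos(y)) dy by parts with u = y**2, dv = (-4*cos(y)) dy, so v = -4*sin(y): now 3*y**2*log(y) - 4*y**2*sin(y) - 3*y**2/2 + cos(3*y)/3 + ∫(8*y*sin(y)) dy.
Step 6. Integrate ∫(8*y*sin(y)) dy by parts with u = y, dv = (8*sin(y)) dy, so v = -8*cos(y): now 3*y**2*log(y) - 4*y**2*sin(y) - 3*y**2/2 - 8*y*cos(y) + cos(3*y)/3 + ∫(8*cos(y)) dy.
Step 7. Evaluate the standard form: now 3*y**2*log(y) - 4*y**2*sin(y) - 3*y**2/2 - 8*y*cos(y) + 8*sin(y) + cos(3*y)/3.
Answer: 3*y**2*log(y) - 4*y**2*sin(y) - 3*y**2/2 - 8*y*cos(y) + 8*sin(y) + cos(3*y)/3.


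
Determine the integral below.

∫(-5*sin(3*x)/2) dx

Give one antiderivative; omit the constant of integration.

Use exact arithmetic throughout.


Answer: 5*cos(3*x)/6.


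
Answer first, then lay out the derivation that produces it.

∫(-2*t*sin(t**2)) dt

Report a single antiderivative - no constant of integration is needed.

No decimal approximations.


The answer is cos(t**2).
Step 1. Substitute u = t**2, turning ∫(-2*t*sin(t**2)) dt into ∫(-sin(u)) du: now ∫(-sin(u)) du.
Step 2. Evaluate the standard form: now cos(u).
Step 3. Substitute back u = t**2: now cos(t**2).
Answer: cos(t**2).


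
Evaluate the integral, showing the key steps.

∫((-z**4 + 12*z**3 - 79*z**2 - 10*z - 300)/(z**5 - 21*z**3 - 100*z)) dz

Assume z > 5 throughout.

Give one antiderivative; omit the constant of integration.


Step 1. Decompose ∫((-z**4 + 12*z**3 - 79*z**2 - 10*z - 300)/(z**5 - 21*z**3 - 100*z)) dz by partial fractions, (-z**4 + 12*z**3 - 79*z**2 - 10*z - 300)/(z**5 - 21*z**3 - 100*z) = 2/(z**2 + 4) - 3/(z + 5) - 1/(z - 5) + 3/z: now ∫(3/z) dz + ∫(-1/(z - 5)) dz + ∫(-3/(z + 5)) dz + ∫(2/(z**2 + 4)) dz.
Step 2. Evaluate the standard form [assuming z > -5]: now -3*log(z + 5) + ∫(3/z) dz + ∫(-1/(z - 5)) dz + ∫(2/(z**2 + 4)) dz.
Step 3. Evaluate the standard form [assuming z > 5]: now -log(z - 5) - 3*log(z + 5) + ∫(3/z) dz + ∫(2/(z**2 + 4)) dz.
Step 4. Evaluate the standard form [assuming z > 0]: now 3*log(z) - log(z - 5) - 3*log(z + 5) + ∫(2/(z**2 + 4)) dz.
Step 5. Evaluate the standard form: now 3*log(z) - log(z - 5) - 3*log(z + 5) + atan(z/2).
Answer: 3*log(z) - log(z - 5) - 3*log(z + 5) + atan(z/2).


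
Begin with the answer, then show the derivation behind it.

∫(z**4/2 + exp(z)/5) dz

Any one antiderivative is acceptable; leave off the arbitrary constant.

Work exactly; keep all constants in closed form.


The answer is z**5/10 + exp(z)/5.
Step 1. Rewrite: now ∫(z**4/2) dz + ∫(exp(z)/5) dz.
Step 2. Evaluate the standard form: now exp(z)/5 + ∫(z**4/2) dz.
Step 3. Evaluate the standard form: now z**5/10 + exp(z)/5.
Answer: z**5/10 + exp(z)/5.


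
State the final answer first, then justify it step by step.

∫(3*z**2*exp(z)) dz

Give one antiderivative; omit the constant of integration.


The answer is 3*z**2*exp(z) - 6*z*exp(z) + 6*exp(z).
Step 1. Integrate ∫(3*z**2*exp(z)) dz by parts with u = z**2, dv = (3*exp(z)) dz, so v = 3*exp(z): now 3*z**2*exp(z) + ∫(-6*z*exp(z)) dz.
Step 2. Integrate ∫(-6*z*exp(z)) dz by parts with u = z, dv = (-6*exp(z)) dz, so v = -6*exp(z): now 3*z**2*exp(z) - 6*z*exp(z) + ∫(6*exp(z)) dz.
Step 3. Evaluate the standard form: now 3*z**2*exp(z) - 6*z*exp(z) + 6*exp(z).
Answer: 3*z**2*exp(z) - 6*z*exp(z) + 6*exp(z).


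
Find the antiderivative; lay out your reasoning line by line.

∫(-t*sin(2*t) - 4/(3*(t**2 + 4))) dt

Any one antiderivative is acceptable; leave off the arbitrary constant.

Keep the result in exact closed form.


Step 1. Rewrite: now ∫(-t*sin(2*t)) dt + ∫(-4/(3*(t**2 + 4))) dt.
Step 2. Integrate ∫(-t*sin(2*t)) dt by parts with u = t, dv = (-sin(2*t)) dt, so v = cos(2*t)/2: now t*cos(2*t)/2 + ∫(-4/(3*(t**2 + 4))) dt + ∫(-cos(2*t)/2) dt.
Step 3. Evaluate the standard form: now t*cos(2*t)/2 - sin(2*t)/4 + ∫(-4/(3*(t**2 + 4))) dt.
Step 4. Evaluate the standard form: now t*cos(2*t)/2 - sin(2*t)/4 - 2*atan(t/2)/3.
Answer: t*cos(2*t)/2 - sin(2*t)/4 - 2*atan(t/2)/3.


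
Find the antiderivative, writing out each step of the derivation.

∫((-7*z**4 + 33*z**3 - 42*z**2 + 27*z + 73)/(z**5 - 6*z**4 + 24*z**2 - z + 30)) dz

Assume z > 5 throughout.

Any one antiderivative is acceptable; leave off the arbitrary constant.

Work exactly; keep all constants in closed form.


Step 1. Decompose ∫((-7*z**4 + 33*z**3 - 42*z**2 + 27*z + 73)/(z**5 - 6*z**4 + 24*z**2 - z + 30)) dz by partial fractions, (-7*z**4 + 33*z**3 - 42*z**2 + 27*z + 73)/(z**5 - 6*z**4 + 24*z**2 - z + 30) = 3/(z**2 + 1) - 3/(z + 2) - 1/(z - 3) - 3/(z - 5): now ∫(-3/(z - 5)) dz + ∫(-1/(z - 3)) dz + ∫(-3/(z + 2)) dz + ∫(3/(z**2 + 1)) dz.
Step 2. Evaluate the standard form [assuming z > 5]: now -3*log(z - 5) + ∫(-1/(z - 3)) dz + ∫(-3/(z + 2)) dz + ∫(3/(z**2 + 1)) dz.
Step 3. Evaluate the standard form [assuming z > -2]: now -3*log(z - 5) - 3*log(z + 2) + ∫(-1/(z - 3)) dz + ∫(3/(z**2 + 1)) dz.
Step 4. Evaluate the standard form [assuming z > 3]: now -3*log(z - 5) - log(z - 3) - 3*log(z + 2) + ∫(3/(z**2 + 1)) dz.
Step 5. Evaluate the standard form: now -3*log(z - 5) - log(z - 3) - 3*log(z + 2) + 3*atan(z).
Answer: -3*log(z - 5) - log(z - 3) - 3*log(z + 2) + 3*atan(z).


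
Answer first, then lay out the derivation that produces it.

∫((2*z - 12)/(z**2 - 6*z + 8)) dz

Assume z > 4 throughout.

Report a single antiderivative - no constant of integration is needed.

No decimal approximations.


The answer is -2*log(z - 4) + 4*log(z - 2).
Step 1. Decompose ∫((2*z - 12)/(z**2 - 6*z + 8)) dz by partial fractions, (2*z - 12)/(z**2 - 6*z + 8) = 4/(z - 2) - 2/(z - 4): now ∫(-2/(z - 4)) dz + ∫(4/(z - 2)) dz.
Step 2. Evaluate the standard form [assuming z > 2]: now 4*log(z - 2) + ∫(-2/(z - 4)) dz.
Step 3. Evaluate the standard form [assuming z > 4]: now -2*log(z - 4) + 4*log(z - 2).
Answer: -2*log(z - 4) + 4*log(z - 2).


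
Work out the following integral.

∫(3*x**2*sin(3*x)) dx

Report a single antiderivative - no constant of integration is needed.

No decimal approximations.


Answer: -x**2*cos(3*x) + 2*x*sin(3*x)/3 + 2*cos(3*x)/9.


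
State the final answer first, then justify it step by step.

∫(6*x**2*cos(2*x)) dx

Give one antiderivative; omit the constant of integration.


The answer is 3*x**2*sin(2*x) + 3*x*cos(2*x) - 3*sin(2*x)/2.
Step 1. Integrate ∫(6*x**2*cos(2*x)) dx by parts with u = x**2, dv = (6*cos(2*x)) dx, so v = 3*sin(2*x): now 3*x**2*sin(2*x) + ∫(-6*x*sin(2*x)) dx.
Step 2. Integrate ∫(-6*x*sin(2*x)) dx by parts with u = x, dv = (-6*sin(2*x)) dx, so v = 3*cos(2*x): now 3*x**2*sin(2*x) + 3*x*cos(2*x) + ∫(-3*cos(2*x)) dx.
Step 3. Evaluate the standard form: now 3*x**2*sin(2*x) + 3*x*cos(2*x) - 3*sin(2*x)/2.
Answer: 3*x**2*sin(2*x) + 3*x*cos(2*x) - 3*sin(2*x)/2.


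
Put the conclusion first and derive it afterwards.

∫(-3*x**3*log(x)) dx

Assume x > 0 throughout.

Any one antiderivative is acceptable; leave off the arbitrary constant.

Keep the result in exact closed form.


The answer is -3*x**4*log(x)/4 + 3*x**4/16.
Step 1. Integrate ∫(-3*x**3*log(x)) dx by parts with u = log(x), dv = (-3*x**3) dx, so v = -3*x**4/4 [assuming x > 0]: now -3*x**4*log(x)/4 + ∫(3*x**3/4) dx.
Step 2. Evaluate the standard form: now -3*x**4*log(x)/4 + 3*x**4/16.
Answer: -3*x**4*log(x)/4 + 3*x**4/16.


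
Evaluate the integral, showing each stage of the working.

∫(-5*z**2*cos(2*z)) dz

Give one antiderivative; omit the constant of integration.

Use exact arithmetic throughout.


Step 1. Integrate ∫(-5*z**2*cos(2*z)) dz by parts with u = z**2, dv = (-5*cos(2*z)) dz, so v = -5*sin(2*z)/2: now -5*z**2*sin(2*z)/2 + ∫(5*z*sin(2*z)) dz.
Step 2. Integrate ∫(5*z*sin(2*z)) dz by parts with u = z, dv = (5*sin(2*z)) dz, so v = -5*cos(2*z)/2: now -5*z**2*sin(2*z)/2 - 5*z*cos(2*z)/2 + ∫(5*cos(2*z)/2) dz.
Step 3. Evaluate the standard form: now -5*z**2*sin(2*z)/2 - 5*z*cos(2*z)/2 + 5*sin(2*z)/4.
Answer: -5*z**2*sin(2*z)/2 - 5*z*cos(2*z)/2 + 5*sin(2*z)/4.


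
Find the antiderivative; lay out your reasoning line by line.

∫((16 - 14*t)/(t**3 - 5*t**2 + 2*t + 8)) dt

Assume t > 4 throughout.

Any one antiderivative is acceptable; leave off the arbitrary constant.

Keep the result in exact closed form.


Step 1. Decompose ∫((16 - 14*t)/(t**3 - 5*t**2 + 2*t + 8)) dt by partial fractions, (16 - 14*t)/(t**3 - 5*t**2 + 2*t + 8) = 2/(t + 1) + 2/(t - 2) - 4/(t - 4): now ∫(-4/(t - 4)) dt + ∫(2/(t - 2)) dt + ∫(2/(t + 1)) dt.
Step 2. Evaluate the standard form [assuming t > 4]: now -4*log(t - 4) + ∫(2/(t - 2)) dt + ∫(2/(t + 1)) dt.
Step 3. Evaluate the standard form [assuming t > 2]: now -4*log(t - 4) + 2*log(t - 2) + ∫(2/(t + 1)) dt.
Step 4. Evaluate the standard form [assuming t > -1]: now -4*log(t - 4) + 2*log(t - 2) + 2*log(t + 1).
Answer: -4*log(t - 4) + 2*log(t - 2) + 2*log(t + 1).


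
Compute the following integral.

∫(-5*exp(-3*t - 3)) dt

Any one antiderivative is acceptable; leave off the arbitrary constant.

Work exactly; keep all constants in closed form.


Answer: 5*exp(-3*t - 3)/3.


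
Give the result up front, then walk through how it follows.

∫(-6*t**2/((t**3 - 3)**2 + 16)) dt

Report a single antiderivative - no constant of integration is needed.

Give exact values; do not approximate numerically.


The answer is -atan(t**3/4 - 3/4)/2.
Step 1. Substitute u = t**3 - 3, turning ∫(-6*t**2/((t**3 - 3)**2 + 16)) dt into ∫(-2/(u**2 + 16)) du: now ∫(-2/(u**2 + 16)) du.
Step 2. Evaluate the standard form: now -atan(u/4)/2.
Step 3. Substitute back u = t**3 - 3: now -atan(t**3/4 - 3/4)/2.
Answer: -atan(t**3/4 - 3/4)/2.


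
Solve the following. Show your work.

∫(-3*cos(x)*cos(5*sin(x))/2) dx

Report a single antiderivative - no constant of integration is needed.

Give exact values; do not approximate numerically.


Step 1. Substitute u = sin(x), turning ∫(-3*cos(x)*cos(5*sin(x))/2) dx into ∫(-3*cos(5*u)/2) du: now ∫(-3*cos(5*u)/2) du.
Step 2. Evaluate the standard form: now -3*sin(5*u)/10.
Step 3. Substitute back u = sin(x): now -3*sin(5*sin(x))/10.
Answer: -3*sin(5*sin(x))/10.


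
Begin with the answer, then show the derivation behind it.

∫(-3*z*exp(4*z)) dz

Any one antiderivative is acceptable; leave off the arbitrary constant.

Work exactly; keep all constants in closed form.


The answer is -3*z*exp(4*z)/4 + 3*exp(4*z)/16.
Step 1. Integrate ∫(-3*z*exp(4*z)) dz by parts with u = z, dv = (-3*exp(4*z)) dz, so v = -3*exp(4*z)/4: now -3*z*exp(4*z)/4 + ∫(3*exp(4*z)/4) dz.
Step 2. Evaluate the standard form: now -3*z*exp(4*z)/4 + 3*exp(4*z)/16.
Answer: -3*z*exp(4*z)/4 + 3*exp(4*z)/16.


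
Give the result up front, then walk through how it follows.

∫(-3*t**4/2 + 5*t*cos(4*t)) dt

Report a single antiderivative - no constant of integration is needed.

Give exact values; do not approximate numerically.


The answer is -3*t**5/10 + 5*t*sin(4*t)/4 + 5*cos(4*t)/16.
Step 1. Rewrite: now ∫(-3*t**4/2) dt + ∫(5*t*cos(4*t)) dt.
Step 2. Evaluate the standard form: now -3*t**5/10 + ∫(5*t*cos(4*t)) dt.
Step 3. Integrate ∫(5*t*cos(4*t)) dt by parts with u = t, dv = (5*cos(4*t)) dt, so v = 5*sin(4*t)/4: now -3*t**5/10 + 5*t*sin(4*t)/4 + ∫(-5*sin(4*t)/4) dt.
Step 4. Evaluate the standard form: now -3*t**5/10 + 5*t*sin(4*t)/4 + 5*cos(4*t)/16.
Answer: -3*t**5/10 + 5*t*sin(4*t)/4 + 5*cos(4*t)/16.


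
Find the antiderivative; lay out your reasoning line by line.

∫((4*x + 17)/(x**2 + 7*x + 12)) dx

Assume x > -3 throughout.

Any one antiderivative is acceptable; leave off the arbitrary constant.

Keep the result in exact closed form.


Step 1. Decompose ∫((4*x + 17)/(x**2 + 7*x + 12)) dx by partial fractions, (4*x + 17)/(x**2 + 7*x + 12) = -1/(x + 4) + 5/(x + 3): now ∫(5/(x + 3)) dx + ∫(-1/(x + 4)) dx.
Step 2. Evaluate the standard form [assuming x > -4]: now -log(x + 4) + ∫(5/(x + 3)) dx.
Step 3. Evaluate the standard form [assuming x > -3]: now 5*log(x + 3) - log(x + 4).
Answer: 5*log(x + 3) - log(x + 4).


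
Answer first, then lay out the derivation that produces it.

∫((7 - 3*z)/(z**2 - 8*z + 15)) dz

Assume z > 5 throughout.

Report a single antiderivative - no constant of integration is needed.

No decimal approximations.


The answer is -4*log(z - 5) + log(z - 3).
Step 1. Decompose ∫((7 - 3*z)/(z**2 - 8*z + 15)) dz by partial fractions, (7 - 3*z)/(z**2 - 8*z + 15) = 1/(z - 3) - 4/(z - 5): now ∫(-4/(z - 5)) dz + ∫(1/(z - 3)) dz.
Step 2. Evaluate the standard form [assuming z > 5]: now -4*log(z - 5) + ∫(1/(z - 3)) dz.
Step 3. Evaluate the standard form [assuming z > 3]: now -4*log(z - 5) + log(z - 3).
Answer: -4*log(z - 5) + log(z - 3).


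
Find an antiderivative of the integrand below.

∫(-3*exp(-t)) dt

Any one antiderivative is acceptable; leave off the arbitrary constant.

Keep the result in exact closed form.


Answer: 3*exp(-t).


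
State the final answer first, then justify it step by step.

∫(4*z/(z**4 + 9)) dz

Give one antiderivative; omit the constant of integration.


The answer is 2*atan(z**2/3)/3.
Step 1. Substitute u = z**2, turning ∫(4*z/(z**4 + 9)) dz into ∫(2/(u**2 + 9)) du: now ∫(2/(u**2 + 9)) du.
Step 2. Evaluate the standard form: now 2*atan(u/3)/3.
Step 3. Substitute back u = z**2: now 2*atan(z**2/3)/3.
Answer: 2*atan(z**2/3)/3.


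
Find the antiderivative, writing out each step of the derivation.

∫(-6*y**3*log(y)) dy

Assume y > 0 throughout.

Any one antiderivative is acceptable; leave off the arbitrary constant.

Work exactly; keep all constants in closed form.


Step 1. Integrate ∫(-6*y**3*log(y)) dy by parts with u = log(y), dv = (-6*y**3) dy, so v = -3*y**4/2 [assuming y > 0]: now -3*y**4*log(y)/2 + ∫(3*y**3/2) dy.
Step 2. Evaluate the standard form: now -3*y**4*log(y)/2 + 3*y**4/8.
Answer: -3*y**4*log(y)/2 + 3*y**4/8.


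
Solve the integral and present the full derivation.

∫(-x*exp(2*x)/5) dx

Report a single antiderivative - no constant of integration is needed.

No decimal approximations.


Step 1. Integrate ∫(-x*exp(2*x)/5) dx by parts with u = x, dv = (-exp(2*x)/5) dx, so v = -exp(2*x)/10: now -x*exp(2*x)/10 + ∫(exp(2*x)/10) dx.
Step 2. Evaluate the standard form: now -x*exp(2*x)/10 + exp(2*x)/20.
Answer: -x*exp(2*x)/10 + exp(2*x)/20.


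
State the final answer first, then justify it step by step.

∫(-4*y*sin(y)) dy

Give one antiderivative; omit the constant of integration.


The answer is 4*y*cos(y) - 4*sin(y).
Step 1. Integrate ∫(-4*y*sin(y)) dy by parts with u = y, dv = (-4*sin(y)) dy, so v = 4*cos(y): now 4*y*cos(y) + ∫(-4*cos(y)) dy.
Step 2. Evaluate the standard form: now 4*y*cos(y) - 4*sin(y).
Answer: 4*y*cos(y) - 4*sin(y).


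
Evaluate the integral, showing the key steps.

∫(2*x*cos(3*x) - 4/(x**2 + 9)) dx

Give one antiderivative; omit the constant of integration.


Step 1. Rewrite: now ∫(2*x*cos(3*x)) dx + ∫(-4/(x**2 + 9)) dx.
Step 2. Integrate ∫(2*x*cos(3*x)) dx by parts with u = x, dv = (2*cos(3*x)) dx, so v = 2*sin(3*x)/3: now 2*x*sin(3*x)/3 + ∫(-4/(x**2 + 9)) dx + ∫(-2*sin(3*x)/3) dx.
Step 3. Evaluate the standard form: now 2*x*sin(3*x)/3 + 2*cos(3*x)/9 + ∫(-4/(x**2 + 9)) dx.
Step 4. Evaluate the standard form: now 2*x*sin(3*x)/3 + 2*cos(3*x)/9 - 4*atan(x/3)/3.
Answer: 2*x*sin(3*x)/3 + 2*cos(3*x)/9 - 4*atan(x/3)/3.


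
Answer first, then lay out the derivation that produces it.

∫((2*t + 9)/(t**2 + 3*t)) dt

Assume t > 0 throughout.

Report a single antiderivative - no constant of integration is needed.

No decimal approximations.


The answer is 3*log(t) - log(t + 3).
Step 1. Decompose ∫((2*t + 9)/(t**2 + 3*t)) dt by partial fractions, (2*t + 9)/(t**2 + 3*t) = -1/(t + 3) + 3/t: now ∫(3/t) dt + ∫(-1/(t + 3)) dt.
Step 2. Evaluate the standard form [assuming t > -3]: now -log(t + 3) + ∫(3/t) dt.
Step 3. Evaluate the standard form [assuming t > 0]: now 3*log(t) - log(t + 3).
Answer: 3*log(t) - log(t + 3).


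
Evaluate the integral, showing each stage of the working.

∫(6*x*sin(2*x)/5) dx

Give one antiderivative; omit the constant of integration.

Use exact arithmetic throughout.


Step 1. Integrate ∫(6*x*sin(2*x)/5) dx by parts with u = x, dv = (6*sin(2*x)/5) dx, so v = -3*cos(2*x)/5: now -3*x*cos(2*x)/5 + ∫(3*cos(2*x)/5) dx.
Step 2. Evaluate the standard form: now -3*x*cos(2*x)/5 + 3*sin(2*x)/10.
Answer: -3*x*cos(2*x)/5 + 3*sin(2*x)/10.


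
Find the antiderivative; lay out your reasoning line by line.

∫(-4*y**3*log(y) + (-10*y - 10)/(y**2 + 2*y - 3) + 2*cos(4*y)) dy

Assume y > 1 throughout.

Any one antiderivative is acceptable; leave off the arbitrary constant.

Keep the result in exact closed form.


Step 1. Rewrite: now ∫(-4*y**3*log(y)) dy + ∫((-10*y - 10)/(y**2 + 2*y - 3)) dy + ∫(2*cos(4*y)) dy.
Step 2. Integrate ∫(-4*y**3*log(y)) dy by parts with u = log(y), dv = (-4*y**3) dy, so v = -y**4 [assuming y > 0]: now -y**4*log(y) + ∫(y**3) dy + ∫((-10*y - 10)/(y**2 + 2*y - 3)) dy + ∫(2*cos(4*y)) dy.
Step 3. Evaluate the standard form: now -y**4*log(y) + y**4/4 + ∫((-10*y - 10)/(y**2 + 2*y - 3)) dy + ∫(2*cos(4*y)) dy.
Step 4. Decompose ∫((-10*y - 10)/(y**2 + 2*y - 3)) dy by partial fractions, (-10*y - 10)/(y**2 + 2*y - 3) = -5/(y + 3) - 5/(y - 1): now -y**4*log(y) + y**4/4 + ∫(-5/(y - 1)) dy + ∫(-5/(y + 3)) dy + ∫(2*cos(4*y)) dy.
Step 5. Evaluate the standard form [assuming y > -3]: now -y**4*log(y) + y**4/4 - 5*log(y + 3) + ∫(-5/(y - 1)) dy + ∫(2*cos(4*y)) dy.
Step 6. Evaluate the standard form [assuming y > 1]: now -y**4*log(y) + y**4/4 - 5*log(y - 1) - 5*log(y + 3) + ∫(2*cos(4*y)) dy.
Step 7. Evaluate the standard form: now -y**4*log(y) + y**4/4 - 5*log(y - 1) - 5*log(y + 3) + sin(4*y)/2.
Answer: -y**4*log(y) + y**4/4 - 5*log(y - 1) - 5*log(y + 3) + sin(4*y)/2.


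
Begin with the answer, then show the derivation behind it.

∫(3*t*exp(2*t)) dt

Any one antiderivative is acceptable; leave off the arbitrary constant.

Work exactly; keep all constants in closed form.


The answer is 3*t*exp(2*t)/2 - 3*exp(2*t)/4.
Step 1. Integrate ∫(3*t*exp(2*t)) dt by parts with u = t, dv = (3*exp(2*t)) dt, so v = 3*exp(2*t)/2: now 3*t*exp(2*t)/2 + ∫(-3*exp(2*t)/2) dt.
Step 2. Evaluate the standard form: now 3*t*exp(2*t)/2 - 3*exp(2*t)/4.
Answer: 3*t*exp(2*t)/2 - 3*exp(2*t)/4.


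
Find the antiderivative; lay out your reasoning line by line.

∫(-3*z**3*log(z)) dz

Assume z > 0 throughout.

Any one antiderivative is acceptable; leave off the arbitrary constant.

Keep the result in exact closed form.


Step 1. Integrate ∫(-3*z**3*log(z)) dz by parts with u = log(z), dv = (-3*z**3) dz, so v = -3*z**4/4 [assuming z > 0]: now -3*z**4*log(z)/4 + ∫(3*z**3/4) dz.
Step 2. Evaluate the standard form: now -3*z**4*log(z)/4 + 3*z**4/16.
Answer: -3*z**4*log(z)/4 + 3*z**4/16.


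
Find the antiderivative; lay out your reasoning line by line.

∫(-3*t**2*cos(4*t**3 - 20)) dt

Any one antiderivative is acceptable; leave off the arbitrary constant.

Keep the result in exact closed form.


Step 1. Substitute u = t**3 - 5, turning ∫(-3*t**2*cos(4*t**3 - 20)) dt into ∫(-cos(4*u)) du: now ∫(-cos(4*u)) du.
Step 2. Evaluate the standard form: now -sin(4*u)/4.
Step 3. Substitute back u = t**3 - 5: now -sin(4*t**3 - 20)/4.
Answer: -sin(4*t**3 - 20)/4.


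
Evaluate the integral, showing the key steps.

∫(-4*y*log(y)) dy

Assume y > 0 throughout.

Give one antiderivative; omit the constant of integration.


Step 1. Integrate ∫(-4*y*log(y)) dy by parts with u = log(y), dv = (-4*y) dy, so v = -2*y**2 [assuming y > 0]: now -2*y**2*log(y) + ∫(2*y) dy.
Step 2. Evaluate the standard form: now -2*y**2*log(y) + y**2.
Answer: -2*y**2*log(y) + y**2.


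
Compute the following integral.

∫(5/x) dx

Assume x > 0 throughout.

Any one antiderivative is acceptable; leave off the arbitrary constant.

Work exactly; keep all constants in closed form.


Answer: 5*log(x).


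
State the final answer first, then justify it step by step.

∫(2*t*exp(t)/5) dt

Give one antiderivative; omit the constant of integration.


The answer is 2*t*exp(t)/5 - 2*exp(t)/5.
Step 1. Integrate ∫(2*t*exp(t)/5) dt by parts with u = t, dv = (2*exp(t)/5) dt, so v = 2*exp(t)/5: now 2*t*exp(t)/5 + ∫(-2*exp(t)/5) dt.
Step 2. Evaluate the standard form: now 2*t*exp(t)/5 - 2*exp(t)/5.
Answer: 2*t*exp(t)/5 - 2*exp(t)/5.


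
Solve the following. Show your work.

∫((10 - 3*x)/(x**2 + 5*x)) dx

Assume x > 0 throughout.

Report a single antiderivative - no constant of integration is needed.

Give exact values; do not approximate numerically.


Step 1. Decompose ∫((10 - 3*x)/(x**2 + 5*x)) dx by partial fractions, (10 - 3*x)/(x**2 + 5*x) = -5/(x + 5) + 2/x: now ∫(2/x) dx + ∫(-5/(x + 5)) dx.
Step 2. Evaluate the standard form [assuming x > 0]: now 2*log(x) + ∫(-5/(x + 5)) dx.
Step 3. Evaluate the standard form [assuming x > -5]: now 2*log(x) - 5*log(x + 5).
Answer: 2*log(x) - 5*log(x + 5).


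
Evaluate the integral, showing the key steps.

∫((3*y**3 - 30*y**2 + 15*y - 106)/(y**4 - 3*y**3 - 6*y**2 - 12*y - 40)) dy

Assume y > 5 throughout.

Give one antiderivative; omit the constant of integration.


Step 1. Decompose ∫((3*y**3 - 30*y**2 + 15*y - 106)/(y**4 - 3*y**3 - 6*y**2 - 12*y - 40)) dy by partial fractions, (3*y**3 - 30*y**2 + 15*y - 106)/(y**4 - 3*y**3 - 6*y**2 - 12*y - 40) = -1/(y**2 + 4) + 5/(y + 2) - 2/(y - 5): now ∫(-2/(y - 5)) dy + ∫(5/(y + 2)) dy + ∫(-1/(y**2 + 4)) dy.
Step 2. Evaluate the standard form [assuming y > 5]: now -2*log(y - 5) + ∫(5/(y + 2)) dy + ∫(-1/(y**2 + 4)) dy.
Step 3. Evaluate the standard form [assuming y > -2]: now -2*log(y - 5) + 5*log(y + 2) + ∫(-1/(y**2 + 4)) dy.
Step 4. Evaluate the standard form: now -2*log(y - 5) + 5*log(y + 2) - atan(y/2)/2.
Answer: -2*log(y - 5) + 5*log(y + 2) - atan(y/2)/2.


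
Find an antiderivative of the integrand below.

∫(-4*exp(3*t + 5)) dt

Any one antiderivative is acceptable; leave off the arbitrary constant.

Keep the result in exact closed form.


Answer: -4*exp(3*t + 5)/3.


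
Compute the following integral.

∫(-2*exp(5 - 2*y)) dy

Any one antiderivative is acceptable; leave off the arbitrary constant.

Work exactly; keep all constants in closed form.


Answer: exp(5 - 2*y).


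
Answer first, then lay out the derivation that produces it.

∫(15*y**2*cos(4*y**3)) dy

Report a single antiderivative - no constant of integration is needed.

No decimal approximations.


The answer is 5*sin(4*y**3)/4.
Step 1. Substitute u = y**3, turning ∫(15*y**2*cos(4*y**3)) dy into ∫(5*cos(4*u)) du: now ∫(5*cos(4*u)) du.
Step 2. Evaluate the standard form: now 5*sin(4*u)/4.
Step 3. Substitute back u = y**3: now 5*sin(4*y**3)/4.
Answer: 5*sin(4*y**3)/4.


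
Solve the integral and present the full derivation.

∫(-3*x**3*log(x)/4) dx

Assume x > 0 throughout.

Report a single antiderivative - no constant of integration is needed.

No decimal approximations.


Step 1. Integrate ∫(-3*x**3*log(x)/4) dx by parts with u = log(x), dv = (-3*x**3/4) dx, so v = -3*x**4/16 [assuming x > 0]: now -3*x**4*log(x)/16 + ∫(3*x**3/16) dx.
Step 2. Evaluate the standard form: now -3*x**4*log(x)/16 + 3*x**4/64.
Answer: -3*x**4*log(x)/16 + 3*x**4/64.


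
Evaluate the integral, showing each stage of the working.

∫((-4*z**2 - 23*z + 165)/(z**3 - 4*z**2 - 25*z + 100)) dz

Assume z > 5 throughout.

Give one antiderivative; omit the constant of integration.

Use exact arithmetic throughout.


Step 1. Decompose ∫((-4*z**2 - 23*z + 165)/(z**3 - 4*z**2 - 25*z + 100)) dz by partial fractions, (-4*z**2 - 23*z + 165)/(z**3 - 4*z**2 - 25*z + 100) = 2/(z + 5) - 1/(z - 4) - 5/(z - 5): now ∫(-5/(z - 5)) dz + ∫(-1/(z - 4)) dz + ∫(2/(z + 5)) dz.
Step 2. Evaluate the standard form [assuming z > 5]: now -5*log(z - 5) + ∫(-1/(z - 4)) dz + ∫(2/(z + 5)) dz.
Step 3. Evaluate the standard form [assuming z > -5]: now -5*log(z - 5) + 2*log(z + 5) + ∫(-1/(z - 4)) dz.
Step 4. Evaluate the standard form [assuming z > 4]: now -5*log(z - 5) - log(z - 4) + 2*log(z + 5).
Answer: -5*log(z - 5) - log(z - 4) + 2*log(z + 5).


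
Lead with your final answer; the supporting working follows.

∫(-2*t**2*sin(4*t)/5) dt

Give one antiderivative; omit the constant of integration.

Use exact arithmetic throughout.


The answer is t**2*cos(4*t)/10 - t*sin(4*t)/20 - cos(4*t)/80.
Step 1. Integrate ∫(-2*t**2*sin(4*t)/5) dt by parts with u = t**2, dv = (-2*sin(4*t)/5) dt, so v = cos(4*t)/10: now t**2*cos(4*t)/10 + ∫(-t*cos(4*t)/5) dt.
Step 2. Integrate ∫(-t*cos(4*t)/5) dt by parts with u = t, dv = (-cos(4*t)/5) dt, so v = -sin(4*t)/20: now t**2*cos(4*t)/10 - t*sin(4*t)/20 + ∫(sin(4*t)/20) dt.
Step 3. Evaluate the standard form: now t**2*cos(4*t)/10 - t*sin(4*t)/20 - cos(4*t)/80.
Answer: t**2*cos(4*t)/10 - t*sin(4*t)/20 - cos(4*t)/80.
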